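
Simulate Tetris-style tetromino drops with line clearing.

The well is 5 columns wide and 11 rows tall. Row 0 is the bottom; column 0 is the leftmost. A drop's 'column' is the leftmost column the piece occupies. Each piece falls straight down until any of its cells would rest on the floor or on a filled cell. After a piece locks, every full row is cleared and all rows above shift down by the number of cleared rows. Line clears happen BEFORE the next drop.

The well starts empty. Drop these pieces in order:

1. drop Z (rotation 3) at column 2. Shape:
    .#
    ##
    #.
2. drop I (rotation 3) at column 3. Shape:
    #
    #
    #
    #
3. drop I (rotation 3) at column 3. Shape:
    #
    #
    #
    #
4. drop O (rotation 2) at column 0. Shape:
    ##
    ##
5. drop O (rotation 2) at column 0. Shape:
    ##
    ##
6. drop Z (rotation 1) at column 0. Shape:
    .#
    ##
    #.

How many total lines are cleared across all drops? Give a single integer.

Drop 1: Z rot3 at col 2 lands with bottom-row=0; cleared 0 line(s) (total 0); column heights now [0 0 2 3 0], max=3
Drop 2: I rot3 at col 3 lands with bottom-row=3; cleared 0 line(s) (total 0); column heights now [0 0 2 7 0], max=7
Drop 3: I rot3 at col 3 lands with bottom-row=7; cleared 0 line(s) (total 0); column heights now [0 0 2 11 0], max=11
Drop 4: O rot2 at col 0 lands with bottom-row=0; cleared 0 line(s) (total 0); column heights now [2 2 2 11 0], max=11
Drop 5: O rot2 at col 0 lands with bottom-row=2; cleared 0 line(s) (total 0); column heights now [4 4 2 11 0], max=11
Drop 6: Z rot1 at col 0 lands with bottom-row=4; cleared 0 line(s) (total 0); column heights now [6 7 2 11 0], max=11

Answer: 0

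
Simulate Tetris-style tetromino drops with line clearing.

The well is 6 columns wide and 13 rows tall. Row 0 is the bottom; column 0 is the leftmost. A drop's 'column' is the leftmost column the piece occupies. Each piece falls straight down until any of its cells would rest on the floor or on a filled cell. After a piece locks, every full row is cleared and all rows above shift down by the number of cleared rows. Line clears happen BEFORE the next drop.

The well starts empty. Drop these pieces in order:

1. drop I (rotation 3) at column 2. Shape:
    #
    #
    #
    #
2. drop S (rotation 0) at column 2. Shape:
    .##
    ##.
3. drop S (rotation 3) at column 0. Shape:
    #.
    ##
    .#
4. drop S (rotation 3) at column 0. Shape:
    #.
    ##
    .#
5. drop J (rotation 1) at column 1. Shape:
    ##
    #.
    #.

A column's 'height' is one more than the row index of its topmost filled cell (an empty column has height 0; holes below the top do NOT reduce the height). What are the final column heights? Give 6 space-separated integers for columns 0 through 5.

Answer: 5 7 7 6 6 0

Derivation:
Drop 1: I rot3 at col 2 lands with bottom-row=0; cleared 0 line(s) (total 0); column heights now [0 0 4 0 0 0], max=4
Drop 2: S rot0 at col 2 lands with bottom-row=4; cleared 0 line(s) (total 0); column heights now [0 0 5 6 6 0], max=6
Drop 3: S rot3 at col 0 lands with bottom-row=0; cleared 0 line(s) (total 0); column heights now [3 2 5 6 6 0], max=6
Drop 4: S rot3 at col 0 lands with bottom-row=2; cleared 0 line(s) (total 0); column heights now [5 4 5 6 6 0], max=6
Drop 5: J rot1 at col 1 lands with bottom-row=4; cleared 0 line(s) (total 0); column heights now [5 7 7 6 6 0], max=7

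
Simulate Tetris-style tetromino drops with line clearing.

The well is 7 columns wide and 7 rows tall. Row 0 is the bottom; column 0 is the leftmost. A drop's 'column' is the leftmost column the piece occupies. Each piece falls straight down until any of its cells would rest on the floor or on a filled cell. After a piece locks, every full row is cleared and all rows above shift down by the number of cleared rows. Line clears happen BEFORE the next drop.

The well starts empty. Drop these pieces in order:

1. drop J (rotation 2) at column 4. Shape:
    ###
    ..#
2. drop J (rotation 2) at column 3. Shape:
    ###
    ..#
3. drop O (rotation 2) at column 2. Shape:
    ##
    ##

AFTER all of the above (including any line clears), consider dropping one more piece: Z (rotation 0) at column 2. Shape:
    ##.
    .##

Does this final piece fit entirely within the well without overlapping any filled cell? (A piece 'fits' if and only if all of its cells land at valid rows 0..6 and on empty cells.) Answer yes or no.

Answer: no

Derivation:
Drop 1: J rot2 at col 4 lands with bottom-row=0; cleared 0 line(s) (total 0); column heights now [0 0 0 0 2 2 2], max=2
Drop 2: J rot2 at col 3 lands with bottom-row=2; cleared 0 line(s) (total 0); column heights now [0 0 0 4 4 4 2], max=4
Drop 3: O rot2 at col 2 lands with bottom-row=4; cleared 0 line(s) (total 0); column heights now [0 0 6 6 4 4 2], max=6
Test piece Z rot0 at col 2 (width 3): heights before test = [0 0 6 6 4 4 2]; fits = False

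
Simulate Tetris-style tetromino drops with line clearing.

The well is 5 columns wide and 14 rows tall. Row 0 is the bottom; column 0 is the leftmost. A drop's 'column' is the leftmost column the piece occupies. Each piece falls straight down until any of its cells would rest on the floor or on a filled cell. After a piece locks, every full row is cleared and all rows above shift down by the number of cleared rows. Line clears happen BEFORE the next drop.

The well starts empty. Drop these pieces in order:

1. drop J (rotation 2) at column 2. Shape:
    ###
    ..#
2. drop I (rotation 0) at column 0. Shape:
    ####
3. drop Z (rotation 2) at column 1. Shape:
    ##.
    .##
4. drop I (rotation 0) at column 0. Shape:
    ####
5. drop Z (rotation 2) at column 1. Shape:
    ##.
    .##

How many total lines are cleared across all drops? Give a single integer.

Answer: 0

Derivation:
Drop 1: J rot2 at col 2 lands with bottom-row=0; cleared 0 line(s) (total 0); column heights now [0 0 2 2 2], max=2
Drop 2: I rot0 at col 0 lands with bottom-row=2; cleared 0 line(s) (total 0); column heights now [3 3 3 3 2], max=3
Drop 3: Z rot2 at col 1 lands with bottom-row=3; cleared 0 line(s) (total 0); column heights now [3 5 5 4 2], max=5
Drop 4: I rot0 at col 0 lands with bottom-row=5; cleared 0 line(s) (total 0); column heights now [6 6 6 6 2], max=6
Drop 5: Z rot2 at col 1 lands with bottom-row=6; cleared 0 line(s) (total 0); column heights now [6 8 8 7 2], max=8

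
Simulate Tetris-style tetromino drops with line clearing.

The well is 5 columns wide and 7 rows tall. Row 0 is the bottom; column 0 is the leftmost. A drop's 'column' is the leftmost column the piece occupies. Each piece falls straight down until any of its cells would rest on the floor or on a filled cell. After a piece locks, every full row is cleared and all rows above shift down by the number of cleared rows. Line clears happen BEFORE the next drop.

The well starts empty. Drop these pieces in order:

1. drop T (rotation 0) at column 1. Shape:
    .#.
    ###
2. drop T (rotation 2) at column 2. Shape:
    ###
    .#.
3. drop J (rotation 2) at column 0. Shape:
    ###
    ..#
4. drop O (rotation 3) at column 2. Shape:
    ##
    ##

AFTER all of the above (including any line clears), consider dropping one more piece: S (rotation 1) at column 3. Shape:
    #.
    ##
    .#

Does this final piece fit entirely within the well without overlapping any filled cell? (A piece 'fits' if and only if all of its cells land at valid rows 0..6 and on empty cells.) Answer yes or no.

Answer: no

Derivation:
Drop 1: T rot0 at col 1 lands with bottom-row=0; cleared 0 line(s) (total 0); column heights now [0 1 2 1 0], max=2
Drop 2: T rot2 at col 2 lands with bottom-row=1; cleared 0 line(s) (total 0); column heights now [0 1 3 3 3], max=3
Drop 3: J rot2 at col 0 lands with bottom-row=3; cleared 0 line(s) (total 0); column heights now [5 5 5 3 3], max=5
Drop 4: O rot3 at col 2 lands with bottom-row=5; cleared 0 line(s) (total 0); column heights now [5 5 7 7 3], max=7
Test piece S rot1 at col 3 (width 2): heights before test = [5 5 7 7 3]; fits = False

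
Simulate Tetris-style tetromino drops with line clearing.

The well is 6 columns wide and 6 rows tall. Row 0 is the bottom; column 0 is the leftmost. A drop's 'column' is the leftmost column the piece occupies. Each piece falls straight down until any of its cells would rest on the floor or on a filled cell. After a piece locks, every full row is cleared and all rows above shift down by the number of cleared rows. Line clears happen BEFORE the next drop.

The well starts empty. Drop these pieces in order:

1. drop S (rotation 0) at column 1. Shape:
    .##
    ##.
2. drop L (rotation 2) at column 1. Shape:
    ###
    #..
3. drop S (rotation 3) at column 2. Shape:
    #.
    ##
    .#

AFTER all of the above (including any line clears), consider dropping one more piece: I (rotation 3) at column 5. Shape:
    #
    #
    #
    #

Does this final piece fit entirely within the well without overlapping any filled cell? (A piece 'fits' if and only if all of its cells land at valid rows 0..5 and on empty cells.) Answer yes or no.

Drop 1: S rot0 at col 1 lands with bottom-row=0; cleared 0 line(s) (total 0); column heights now [0 1 2 2 0 0], max=2
Drop 2: L rot2 at col 1 lands with bottom-row=1; cleared 0 line(s) (total 0); column heights now [0 3 3 3 0 0], max=3
Drop 3: S rot3 at col 2 lands with bottom-row=3; cleared 0 line(s) (total 0); column heights now [0 3 6 5 0 0], max=6
Test piece I rot3 at col 5 (width 1): heights before test = [0 3 6 5 0 0]; fits = True

Answer: yes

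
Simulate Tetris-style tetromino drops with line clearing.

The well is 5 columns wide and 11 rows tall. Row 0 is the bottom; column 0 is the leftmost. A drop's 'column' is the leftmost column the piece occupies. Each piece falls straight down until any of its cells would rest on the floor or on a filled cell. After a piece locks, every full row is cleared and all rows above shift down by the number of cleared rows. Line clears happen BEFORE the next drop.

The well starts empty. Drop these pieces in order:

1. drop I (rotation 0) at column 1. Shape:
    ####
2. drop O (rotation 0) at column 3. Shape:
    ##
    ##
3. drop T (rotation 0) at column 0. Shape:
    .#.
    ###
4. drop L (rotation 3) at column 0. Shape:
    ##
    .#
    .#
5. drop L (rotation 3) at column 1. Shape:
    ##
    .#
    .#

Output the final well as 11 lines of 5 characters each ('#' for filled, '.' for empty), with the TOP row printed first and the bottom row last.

Answer: .....
.....
.....
.....
.....
.##..
###..
.##..
.#...
.#.##
.####

Derivation:
Drop 1: I rot0 at col 1 lands with bottom-row=0; cleared 0 line(s) (total 0); column heights now [0 1 1 1 1], max=1
Drop 2: O rot0 at col 3 lands with bottom-row=1; cleared 0 line(s) (total 0); column heights now [0 1 1 3 3], max=3
Drop 3: T rot0 at col 0 lands with bottom-row=1; cleared 1 line(s) (total 1); column heights now [0 2 1 2 2], max=2
Drop 4: L rot3 at col 0 lands with bottom-row=2; cleared 0 line(s) (total 1); column heights now [5 5 1 2 2], max=5
Drop 5: L rot3 at col 1 lands with bottom-row=3; cleared 0 line(s) (total 1); column heights now [5 6 6 2 2], max=6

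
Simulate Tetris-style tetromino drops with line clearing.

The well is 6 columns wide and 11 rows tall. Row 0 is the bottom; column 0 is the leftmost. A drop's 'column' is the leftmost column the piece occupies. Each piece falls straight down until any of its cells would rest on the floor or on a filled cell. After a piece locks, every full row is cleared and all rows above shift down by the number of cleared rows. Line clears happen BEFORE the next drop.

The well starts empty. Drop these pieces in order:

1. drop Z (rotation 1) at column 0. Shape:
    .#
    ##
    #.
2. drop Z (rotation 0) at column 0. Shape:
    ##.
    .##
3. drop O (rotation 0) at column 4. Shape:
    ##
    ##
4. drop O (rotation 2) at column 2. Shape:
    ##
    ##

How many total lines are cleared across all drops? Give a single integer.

Drop 1: Z rot1 at col 0 lands with bottom-row=0; cleared 0 line(s) (total 0); column heights now [2 3 0 0 0 0], max=3
Drop 2: Z rot0 at col 0 lands with bottom-row=3; cleared 0 line(s) (total 0); column heights now [5 5 4 0 0 0], max=5
Drop 3: O rot0 at col 4 lands with bottom-row=0; cleared 0 line(s) (total 0); column heights now [5 5 4 0 2 2], max=5
Drop 4: O rot2 at col 2 lands with bottom-row=4; cleared 0 line(s) (total 0); column heights now [5 5 6 6 2 2], max=6

Answer: 0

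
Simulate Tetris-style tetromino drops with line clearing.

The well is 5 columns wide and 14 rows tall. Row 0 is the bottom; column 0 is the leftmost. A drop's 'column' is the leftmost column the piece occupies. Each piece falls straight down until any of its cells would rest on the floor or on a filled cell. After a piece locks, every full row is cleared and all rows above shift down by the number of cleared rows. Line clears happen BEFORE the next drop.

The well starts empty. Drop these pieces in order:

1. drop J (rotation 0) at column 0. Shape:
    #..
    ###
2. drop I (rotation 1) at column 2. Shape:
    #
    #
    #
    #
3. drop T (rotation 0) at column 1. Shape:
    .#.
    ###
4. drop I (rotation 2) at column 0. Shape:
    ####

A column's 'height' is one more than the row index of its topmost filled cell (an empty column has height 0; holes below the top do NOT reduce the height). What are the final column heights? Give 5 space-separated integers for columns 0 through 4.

Drop 1: J rot0 at col 0 lands with bottom-row=0; cleared 0 line(s) (total 0); column heights now [2 1 1 0 0], max=2
Drop 2: I rot1 at col 2 lands with bottom-row=1; cleared 0 line(s) (total 0); column heights now [2 1 5 0 0], max=5
Drop 3: T rot0 at col 1 lands with bottom-row=5; cleared 0 line(s) (total 0); column heights now [2 6 7 6 0], max=7
Drop 4: I rot2 at col 0 lands with bottom-row=7; cleared 0 line(s) (total 0); column heights now [8 8 8 8 0], max=8

Answer: 8 8 8 8 0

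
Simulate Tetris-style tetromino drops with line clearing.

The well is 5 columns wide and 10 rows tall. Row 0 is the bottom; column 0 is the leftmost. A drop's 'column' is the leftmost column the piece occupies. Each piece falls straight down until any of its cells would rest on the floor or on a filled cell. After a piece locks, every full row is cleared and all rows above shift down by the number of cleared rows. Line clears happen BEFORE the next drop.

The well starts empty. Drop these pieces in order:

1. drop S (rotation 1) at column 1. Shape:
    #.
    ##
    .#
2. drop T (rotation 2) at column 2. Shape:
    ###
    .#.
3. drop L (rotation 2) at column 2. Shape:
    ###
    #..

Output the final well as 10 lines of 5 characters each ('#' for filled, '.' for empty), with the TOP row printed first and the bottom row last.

Answer: .....
.....
.....
.....
.....
..###
..#..
.####
.###.
..#..

Derivation:
Drop 1: S rot1 at col 1 lands with bottom-row=0; cleared 0 line(s) (total 0); column heights now [0 3 2 0 0], max=3
Drop 2: T rot2 at col 2 lands with bottom-row=1; cleared 0 line(s) (total 0); column heights now [0 3 3 3 3], max=3
Drop 3: L rot2 at col 2 lands with bottom-row=3; cleared 0 line(s) (total 0); column heights now [0 3 5 5 5], max=5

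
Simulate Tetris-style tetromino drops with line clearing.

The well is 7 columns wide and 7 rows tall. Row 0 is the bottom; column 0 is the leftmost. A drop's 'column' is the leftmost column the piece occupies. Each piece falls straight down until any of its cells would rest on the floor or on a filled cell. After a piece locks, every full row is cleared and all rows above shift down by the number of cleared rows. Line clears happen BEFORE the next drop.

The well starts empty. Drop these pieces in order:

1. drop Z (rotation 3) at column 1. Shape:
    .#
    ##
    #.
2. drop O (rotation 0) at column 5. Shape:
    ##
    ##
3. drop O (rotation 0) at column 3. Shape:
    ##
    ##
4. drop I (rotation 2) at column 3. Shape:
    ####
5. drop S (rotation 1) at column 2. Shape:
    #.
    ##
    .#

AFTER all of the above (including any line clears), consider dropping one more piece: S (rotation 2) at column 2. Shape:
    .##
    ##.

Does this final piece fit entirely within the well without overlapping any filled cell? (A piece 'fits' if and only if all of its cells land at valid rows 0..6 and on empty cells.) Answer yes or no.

Drop 1: Z rot3 at col 1 lands with bottom-row=0; cleared 0 line(s) (total 0); column heights now [0 2 3 0 0 0 0], max=3
Drop 2: O rot0 at col 5 lands with bottom-row=0; cleared 0 line(s) (total 0); column heights now [0 2 3 0 0 2 2], max=3
Drop 3: O rot0 at col 3 lands with bottom-row=0; cleared 0 line(s) (total 0); column heights now [0 2 3 2 2 2 2], max=3
Drop 4: I rot2 at col 3 lands with bottom-row=2; cleared 0 line(s) (total 0); column heights now [0 2 3 3 3 3 3], max=3
Drop 5: S rot1 at col 2 lands with bottom-row=3; cleared 0 line(s) (total 0); column heights now [0 2 6 5 3 3 3], max=6
Test piece S rot2 at col 2 (width 3): heights before test = [0 2 6 5 3 3 3]; fits = False

Answer: no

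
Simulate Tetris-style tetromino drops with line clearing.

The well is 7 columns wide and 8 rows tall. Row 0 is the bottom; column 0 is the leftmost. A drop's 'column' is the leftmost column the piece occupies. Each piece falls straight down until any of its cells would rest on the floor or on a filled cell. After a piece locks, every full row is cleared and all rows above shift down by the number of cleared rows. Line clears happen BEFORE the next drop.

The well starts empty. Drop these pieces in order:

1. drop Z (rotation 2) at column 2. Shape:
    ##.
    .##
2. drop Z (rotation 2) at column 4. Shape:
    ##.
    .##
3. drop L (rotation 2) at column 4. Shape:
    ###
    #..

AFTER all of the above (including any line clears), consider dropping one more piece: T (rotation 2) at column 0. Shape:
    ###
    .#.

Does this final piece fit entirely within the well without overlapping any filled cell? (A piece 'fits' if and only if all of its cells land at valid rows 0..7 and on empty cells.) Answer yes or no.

Drop 1: Z rot2 at col 2 lands with bottom-row=0; cleared 0 line(s) (total 0); column heights now [0 0 2 2 1 0 0], max=2
Drop 2: Z rot2 at col 4 lands with bottom-row=0; cleared 0 line(s) (total 0); column heights now [0 0 2 2 2 2 1], max=2
Drop 3: L rot2 at col 4 lands with bottom-row=2; cleared 0 line(s) (total 0); column heights now [0 0 2 2 4 4 4], max=4
Test piece T rot2 at col 0 (width 3): heights before test = [0 0 2 2 4 4 4]; fits = True

Answer: yes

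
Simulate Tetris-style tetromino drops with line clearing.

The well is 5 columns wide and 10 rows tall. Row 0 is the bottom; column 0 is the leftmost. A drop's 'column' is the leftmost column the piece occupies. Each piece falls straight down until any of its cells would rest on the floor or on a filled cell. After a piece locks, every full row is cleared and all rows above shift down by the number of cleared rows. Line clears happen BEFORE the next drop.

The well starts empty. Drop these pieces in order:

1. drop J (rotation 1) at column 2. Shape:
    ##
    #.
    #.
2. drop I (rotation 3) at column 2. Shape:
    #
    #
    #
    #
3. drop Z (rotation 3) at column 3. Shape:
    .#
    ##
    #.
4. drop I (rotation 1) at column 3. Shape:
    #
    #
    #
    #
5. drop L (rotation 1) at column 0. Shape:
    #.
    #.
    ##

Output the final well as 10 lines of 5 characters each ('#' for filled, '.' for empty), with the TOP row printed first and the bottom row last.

Answer: .....
...#.
...#.
..##.
..###
..###
..##.
#.##.
#.#..
###..

Derivation:
Drop 1: J rot1 at col 2 lands with bottom-row=0; cleared 0 line(s) (total 0); column heights now [0 0 3 3 0], max=3
Drop 2: I rot3 at col 2 lands with bottom-row=3; cleared 0 line(s) (total 0); column heights now [0 0 7 3 0], max=7
Drop 3: Z rot3 at col 3 lands with bottom-row=3; cleared 0 line(s) (total 0); column heights now [0 0 7 5 6], max=7
Drop 4: I rot1 at col 3 lands with bottom-row=5; cleared 0 line(s) (total 0); column heights now [0 0 7 9 6], max=9
Drop 5: L rot1 at col 0 lands with bottom-row=0; cleared 0 line(s) (total 0); column heights now [3 1 7 9 6], max=9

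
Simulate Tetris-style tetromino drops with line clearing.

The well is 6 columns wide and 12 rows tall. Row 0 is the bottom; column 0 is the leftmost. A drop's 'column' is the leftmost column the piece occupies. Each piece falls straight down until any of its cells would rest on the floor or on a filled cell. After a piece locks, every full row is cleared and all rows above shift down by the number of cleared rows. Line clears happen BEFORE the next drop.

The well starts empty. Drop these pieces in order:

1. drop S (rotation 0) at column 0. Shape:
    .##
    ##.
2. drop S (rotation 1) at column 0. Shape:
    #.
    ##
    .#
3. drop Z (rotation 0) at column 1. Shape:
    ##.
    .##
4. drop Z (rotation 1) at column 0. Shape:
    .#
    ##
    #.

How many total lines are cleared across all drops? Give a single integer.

Answer: 0

Derivation:
Drop 1: S rot0 at col 0 lands with bottom-row=0; cleared 0 line(s) (total 0); column heights now [1 2 2 0 0 0], max=2
Drop 2: S rot1 at col 0 lands with bottom-row=2; cleared 0 line(s) (total 0); column heights now [5 4 2 0 0 0], max=5
Drop 3: Z rot0 at col 1 lands with bottom-row=3; cleared 0 line(s) (total 0); column heights now [5 5 5 4 0 0], max=5
Drop 4: Z rot1 at col 0 lands with bottom-row=5; cleared 0 line(s) (total 0); column heights now [7 8 5 4 0 0], max=8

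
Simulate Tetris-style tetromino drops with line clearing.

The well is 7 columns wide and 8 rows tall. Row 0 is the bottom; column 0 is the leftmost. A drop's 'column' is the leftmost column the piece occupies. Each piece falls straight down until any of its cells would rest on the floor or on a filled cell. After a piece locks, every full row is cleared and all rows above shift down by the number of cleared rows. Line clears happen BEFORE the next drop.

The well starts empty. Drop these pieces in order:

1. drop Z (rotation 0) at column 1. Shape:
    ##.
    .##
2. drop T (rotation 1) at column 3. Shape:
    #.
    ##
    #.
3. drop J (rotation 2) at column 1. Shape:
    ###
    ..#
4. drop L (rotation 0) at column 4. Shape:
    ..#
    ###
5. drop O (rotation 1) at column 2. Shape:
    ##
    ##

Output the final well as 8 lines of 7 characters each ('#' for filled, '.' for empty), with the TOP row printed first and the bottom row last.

Drop 1: Z rot0 at col 1 lands with bottom-row=0; cleared 0 line(s) (total 0); column heights now [0 2 2 1 0 0 0], max=2
Drop 2: T rot1 at col 3 lands with bottom-row=1; cleared 0 line(s) (total 0); column heights now [0 2 2 4 3 0 0], max=4
Drop 3: J rot2 at col 1 lands with bottom-row=4; cleared 0 line(s) (total 0); column heights now [0 6 6 6 3 0 0], max=6
Drop 4: L rot0 at col 4 lands with bottom-row=3; cleared 0 line(s) (total 0); column heights now [0 6 6 6 4 4 5], max=6
Drop 5: O rot1 at col 2 lands with bottom-row=6; cleared 0 line(s) (total 0); column heights now [0 6 8 8 4 4 5], max=8

Answer: ..##...
..##...
.###...
...#..#
...####
...##..
.###...
..##...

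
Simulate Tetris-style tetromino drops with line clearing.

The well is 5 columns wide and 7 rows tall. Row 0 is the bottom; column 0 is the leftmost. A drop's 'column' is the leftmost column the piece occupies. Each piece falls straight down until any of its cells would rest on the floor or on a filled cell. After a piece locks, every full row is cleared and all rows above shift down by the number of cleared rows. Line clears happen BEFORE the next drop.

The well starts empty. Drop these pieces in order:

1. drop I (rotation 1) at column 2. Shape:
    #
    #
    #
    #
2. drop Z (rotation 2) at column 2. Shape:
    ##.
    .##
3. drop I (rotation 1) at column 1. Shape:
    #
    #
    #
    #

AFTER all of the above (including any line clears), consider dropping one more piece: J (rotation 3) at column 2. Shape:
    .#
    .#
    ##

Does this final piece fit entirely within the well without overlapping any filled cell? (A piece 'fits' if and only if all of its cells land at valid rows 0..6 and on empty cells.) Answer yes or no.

Answer: no

Derivation:
Drop 1: I rot1 at col 2 lands with bottom-row=0; cleared 0 line(s) (total 0); column heights now [0 0 4 0 0], max=4
Drop 2: Z rot2 at col 2 lands with bottom-row=3; cleared 0 line(s) (total 0); column heights now [0 0 5 5 4], max=5
Drop 3: I rot1 at col 1 lands with bottom-row=0; cleared 0 line(s) (total 0); column heights now [0 4 5 5 4], max=5
Test piece J rot3 at col 2 (width 2): heights before test = [0 4 5 5 4]; fits = False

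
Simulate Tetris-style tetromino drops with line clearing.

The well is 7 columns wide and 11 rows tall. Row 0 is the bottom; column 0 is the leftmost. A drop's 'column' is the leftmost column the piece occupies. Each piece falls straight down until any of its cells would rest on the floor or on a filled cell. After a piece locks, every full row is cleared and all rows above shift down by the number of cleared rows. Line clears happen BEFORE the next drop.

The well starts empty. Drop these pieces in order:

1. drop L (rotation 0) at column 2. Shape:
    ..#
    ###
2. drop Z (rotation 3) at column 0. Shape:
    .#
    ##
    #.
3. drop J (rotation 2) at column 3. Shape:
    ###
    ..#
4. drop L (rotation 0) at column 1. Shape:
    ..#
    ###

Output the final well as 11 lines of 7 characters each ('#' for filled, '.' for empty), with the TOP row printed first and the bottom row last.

Answer: .......
.......
.......
.......
.......
.......
...#...
.###...
.#.###.
##..##.
#.###..

Derivation:
Drop 1: L rot0 at col 2 lands with bottom-row=0; cleared 0 line(s) (total 0); column heights now [0 0 1 1 2 0 0], max=2
Drop 2: Z rot3 at col 0 lands with bottom-row=0; cleared 0 line(s) (total 0); column heights now [2 3 1 1 2 0 0], max=3
Drop 3: J rot2 at col 3 lands with bottom-row=1; cleared 0 line(s) (total 0); column heights now [2 3 1 3 3 3 0], max=3
Drop 4: L rot0 at col 1 lands with bottom-row=3; cleared 0 line(s) (total 0); column heights now [2 4 4 5 3 3 0], max=5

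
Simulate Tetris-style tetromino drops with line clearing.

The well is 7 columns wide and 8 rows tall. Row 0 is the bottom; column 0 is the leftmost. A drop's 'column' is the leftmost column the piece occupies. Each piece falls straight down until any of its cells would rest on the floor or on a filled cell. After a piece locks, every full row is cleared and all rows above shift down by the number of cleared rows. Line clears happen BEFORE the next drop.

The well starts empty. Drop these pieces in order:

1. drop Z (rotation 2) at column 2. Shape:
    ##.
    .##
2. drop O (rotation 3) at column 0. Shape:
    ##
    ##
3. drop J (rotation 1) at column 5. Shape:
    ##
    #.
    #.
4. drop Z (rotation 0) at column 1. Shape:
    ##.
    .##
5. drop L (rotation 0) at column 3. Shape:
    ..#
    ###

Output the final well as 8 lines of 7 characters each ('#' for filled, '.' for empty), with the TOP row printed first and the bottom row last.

Answer: .......
.......
.......
.....#.
.#####.
..##.##
####.#.
##.###.

Derivation:
Drop 1: Z rot2 at col 2 lands with bottom-row=0; cleared 0 line(s) (total 0); column heights now [0 0 2 2 1 0 0], max=2
Drop 2: O rot3 at col 0 lands with bottom-row=0; cleared 0 line(s) (total 0); column heights now [2 2 2 2 1 0 0], max=2
Drop 3: J rot1 at col 5 lands with bottom-row=0; cleared 0 line(s) (total 0); column heights now [2 2 2 2 1 3 3], max=3
Drop 4: Z rot0 at col 1 lands with bottom-row=2; cleared 0 line(s) (total 0); column heights now [2 4 4 3 1 3 3], max=4
Drop 5: L rot0 at col 3 lands with bottom-row=3; cleared 0 line(s) (total 0); column heights now [2 4 4 4 4 5 3], max=5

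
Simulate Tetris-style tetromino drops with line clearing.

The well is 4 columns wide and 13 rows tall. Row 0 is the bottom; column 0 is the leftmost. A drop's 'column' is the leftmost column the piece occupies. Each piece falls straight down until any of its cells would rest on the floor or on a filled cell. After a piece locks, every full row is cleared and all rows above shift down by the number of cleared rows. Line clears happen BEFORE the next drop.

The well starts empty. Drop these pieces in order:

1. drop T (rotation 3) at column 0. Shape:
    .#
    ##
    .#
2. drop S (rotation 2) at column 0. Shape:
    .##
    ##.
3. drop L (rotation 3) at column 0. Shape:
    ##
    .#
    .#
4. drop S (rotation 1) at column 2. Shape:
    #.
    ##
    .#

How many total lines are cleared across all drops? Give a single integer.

Answer: 0

Derivation:
Drop 1: T rot3 at col 0 lands with bottom-row=0; cleared 0 line(s) (total 0); column heights now [2 3 0 0], max=3
Drop 2: S rot2 at col 0 lands with bottom-row=3; cleared 0 line(s) (total 0); column heights now [4 5 5 0], max=5
Drop 3: L rot3 at col 0 lands with bottom-row=5; cleared 0 line(s) (total 0); column heights now [8 8 5 0], max=8
Drop 4: S rot1 at col 2 lands with bottom-row=4; cleared 0 line(s) (total 0); column heights now [8 8 7 6], max=8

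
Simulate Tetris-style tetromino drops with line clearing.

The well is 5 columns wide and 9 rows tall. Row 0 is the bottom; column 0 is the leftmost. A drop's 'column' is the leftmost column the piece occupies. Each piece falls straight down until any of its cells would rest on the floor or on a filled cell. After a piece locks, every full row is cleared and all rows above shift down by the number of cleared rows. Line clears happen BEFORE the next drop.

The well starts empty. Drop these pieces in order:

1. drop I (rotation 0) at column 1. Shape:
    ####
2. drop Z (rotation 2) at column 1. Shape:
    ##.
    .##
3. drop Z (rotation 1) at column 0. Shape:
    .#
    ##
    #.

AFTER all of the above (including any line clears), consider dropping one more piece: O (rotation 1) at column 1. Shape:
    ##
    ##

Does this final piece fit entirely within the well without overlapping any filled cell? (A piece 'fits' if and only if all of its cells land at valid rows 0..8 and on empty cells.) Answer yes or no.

Drop 1: I rot0 at col 1 lands with bottom-row=0; cleared 0 line(s) (total 0); column heights now [0 1 1 1 1], max=1
Drop 2: Z rot2 at col 1 lands with bottom-row=1; cleared 0 line(s) (total 0); column heights now [0 3 3 2 1], max=3
Drop 3: Z rot1 at col 0 lands with bottom-row=2; cleared 0 line(s) (total 0); column heights now [4 5 3 2 1], max=5
Test piece O rot1 at col 1 (width 2): heights before test = [4 5 3 2 1]; fits = True

Answer: yes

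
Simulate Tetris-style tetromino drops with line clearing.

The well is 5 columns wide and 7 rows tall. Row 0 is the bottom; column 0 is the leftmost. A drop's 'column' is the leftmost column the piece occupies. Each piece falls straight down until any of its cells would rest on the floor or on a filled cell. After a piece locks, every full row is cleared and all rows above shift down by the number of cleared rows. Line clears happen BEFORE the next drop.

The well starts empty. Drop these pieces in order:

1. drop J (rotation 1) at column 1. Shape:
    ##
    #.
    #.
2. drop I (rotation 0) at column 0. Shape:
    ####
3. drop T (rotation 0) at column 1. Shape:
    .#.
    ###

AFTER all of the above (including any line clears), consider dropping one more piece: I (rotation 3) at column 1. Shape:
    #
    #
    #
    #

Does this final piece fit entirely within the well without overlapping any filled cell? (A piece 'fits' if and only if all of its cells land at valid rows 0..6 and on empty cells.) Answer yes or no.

Answer: no

Derivation:
Drop 1: J rot1 at col 1 lands with bottom-row=0; cleared 0 line(s) (total 0); column heights now [0 3 3 0 0], max=3
Drop 2: I rot0 at col 0 lands with bottom-row=3; cleared 0 line(s) (total 0); column heights now [4 4 4 4 0], max=4
Drop 3: T rot0 at col 1 lands with bottom-row=4; cleared 0 line(s) (total 0); column heights now [4 5 6 5 0], max=6
Test piece I rot3 at col 1 (width 1): heights before test = [4 5 6 5 0]; fits = False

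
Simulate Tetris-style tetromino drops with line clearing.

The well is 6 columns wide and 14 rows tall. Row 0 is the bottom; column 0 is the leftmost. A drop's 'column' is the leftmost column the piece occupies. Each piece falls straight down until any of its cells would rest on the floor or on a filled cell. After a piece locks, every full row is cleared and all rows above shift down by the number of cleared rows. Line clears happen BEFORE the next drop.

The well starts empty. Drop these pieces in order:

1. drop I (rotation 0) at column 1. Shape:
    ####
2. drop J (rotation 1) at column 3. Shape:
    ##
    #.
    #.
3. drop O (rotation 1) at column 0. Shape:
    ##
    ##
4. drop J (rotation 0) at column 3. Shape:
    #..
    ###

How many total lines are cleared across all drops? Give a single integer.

Answer: 0

Derivation:
Drop 1: I rot0 at col 1 lands with bottom-row=0; cleared 0 line(s) (total 0); column heights now [0 1 1 1 1 0], max=1
Drop 2: J rot1 at col 3 lands with bottom-row=1; cleared 0 line(s) (total 0); column heights now [0 1 1 4 4 0], max=4
Drop 3: O rot1 at col 0 lands with bottom-row=1; cleared 0 line(s) (total 0); column heights now [3 3 1 4 4 0], max=4
Drop 4: J rot0 at col 3 lands with bottom-row=4; cleared 0 line(s) (total 0); column heights now [3 3 1 6 5 5], max=6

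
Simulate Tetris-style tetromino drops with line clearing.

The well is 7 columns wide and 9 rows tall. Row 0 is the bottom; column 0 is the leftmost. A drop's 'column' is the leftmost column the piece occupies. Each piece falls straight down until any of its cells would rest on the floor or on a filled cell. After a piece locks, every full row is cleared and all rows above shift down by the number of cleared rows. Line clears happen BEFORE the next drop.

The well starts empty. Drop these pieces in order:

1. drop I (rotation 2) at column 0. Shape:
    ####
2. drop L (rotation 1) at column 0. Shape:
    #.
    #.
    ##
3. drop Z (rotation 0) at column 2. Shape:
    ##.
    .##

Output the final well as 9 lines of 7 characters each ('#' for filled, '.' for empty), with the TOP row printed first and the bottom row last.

Answer: .......
.......
.......
.......
.......
#......
#.##...
##.##..
####...

Derivation:
Drop 1: I rot2 at col 0 lands with bottom-row=0; cleared 0 line(s) (total 0); column heights now [1 1 1 1 0 0 0], max=1
Drop 2: L rot1 at col 0 lands with bottom-row=1; cleared 0 line(s) (total 0); column heights now [4 2 1 1 0 0 0], max=4
Drop 3: Z rot0 at col 2 lands with bottom-row=1; cleared 0 line(s) (total 0); column heights now [4 2 3 3 2 0 0], max=4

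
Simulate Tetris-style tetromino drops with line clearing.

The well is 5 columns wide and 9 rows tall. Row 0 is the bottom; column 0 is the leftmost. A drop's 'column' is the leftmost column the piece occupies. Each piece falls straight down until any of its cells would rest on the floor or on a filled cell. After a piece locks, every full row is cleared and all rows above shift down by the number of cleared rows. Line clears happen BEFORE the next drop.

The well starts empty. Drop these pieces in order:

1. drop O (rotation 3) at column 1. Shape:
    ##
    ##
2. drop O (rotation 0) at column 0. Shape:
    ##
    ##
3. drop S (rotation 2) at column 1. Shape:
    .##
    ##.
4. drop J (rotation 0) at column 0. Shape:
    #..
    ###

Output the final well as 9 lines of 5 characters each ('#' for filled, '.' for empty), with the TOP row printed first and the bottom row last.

Answer: .....
#....
###..
..##.
.##..
##...
##...
.##..
.##..

Derivation:
Drop 1: O rot3 at col 1 lands with bottom-row=0; cleared 0 line(s) (total 0); column heights now [0 2 2 0 0], max=2
Drop 2: O rot0 at col 0 lands with bottom-row=2; cleared 0 line(s) (total 0); column heights now [4 4 2 0 0], max=4
Drop 3: S rot2 at col 1 lands with bottom-row=4; cleared 0 line(s) (total 0); column heights now [4 5 6 6 0], max=6
Drop 4: J rot0 at col 0 lands with bottom-row=6; cleared 0 line(s) (total 0); column heights now [8 7 7 6 0], max=8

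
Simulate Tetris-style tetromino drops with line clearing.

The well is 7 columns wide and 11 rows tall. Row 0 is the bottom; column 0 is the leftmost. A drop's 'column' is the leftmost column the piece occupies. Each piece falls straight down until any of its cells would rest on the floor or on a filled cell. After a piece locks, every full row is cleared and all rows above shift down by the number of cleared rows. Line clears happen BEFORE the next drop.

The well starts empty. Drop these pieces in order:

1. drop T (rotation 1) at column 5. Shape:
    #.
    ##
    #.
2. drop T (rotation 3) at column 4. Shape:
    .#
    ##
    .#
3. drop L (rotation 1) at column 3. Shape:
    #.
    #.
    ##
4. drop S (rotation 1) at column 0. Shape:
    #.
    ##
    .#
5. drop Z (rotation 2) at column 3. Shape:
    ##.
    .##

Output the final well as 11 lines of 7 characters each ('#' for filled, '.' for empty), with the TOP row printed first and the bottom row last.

Answer: .......
.......
...##..
...###.
...#...
...###.
....##.
.....#.
#....#.
##...##
.#...#.

Derivation:
Drop 1: T rot1 at col 5 lands with bottom-row=0; cleared 0 line(s) (total 0); column heights now [0 0 0 0 0 3 2], max=3
Drop 2: T rot3 at col 4 lands with bottom-row=3; cleared 0 line(s) (total 0); column heights now [0 0 0 0 5 6 2], max=6
Drop 3: L rot1 at col 3 lands with bottom-row=5; cleared 0 line(s) (total 0); column heights now [0 0 0 8 6 6 2], max=8
Drop 4: S rot1 at col 0 lands with bottom-row=0; cleared 0 line(s) (total 0); column heights now [3 2 0 8 6 6 2], max=8
Drop 5: Z rot2 at col 3 lands with bottom-row=7; cleared 0 line(s) (total 0); column heights now [3 2 0 9 9 8 2], max=9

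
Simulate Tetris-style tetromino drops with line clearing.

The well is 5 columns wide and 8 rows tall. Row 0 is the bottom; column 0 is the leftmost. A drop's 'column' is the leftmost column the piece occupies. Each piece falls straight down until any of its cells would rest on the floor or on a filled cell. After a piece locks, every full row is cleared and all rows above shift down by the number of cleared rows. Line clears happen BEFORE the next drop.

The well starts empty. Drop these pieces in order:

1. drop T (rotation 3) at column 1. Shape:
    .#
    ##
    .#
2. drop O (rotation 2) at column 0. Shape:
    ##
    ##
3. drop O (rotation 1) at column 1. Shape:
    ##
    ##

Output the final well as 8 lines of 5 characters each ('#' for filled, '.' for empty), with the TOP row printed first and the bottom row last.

Drop 1: T rot3 at col 1 lands with bottom-row=0; cleared 0 line(s) (total 0); column heights now [0 2 3 0 0], max=3
Drop 2: O rot2 at col 0 lands with bottom-row=2; cleared 0 line(s) (total 0); column heights now [4 4 3 0 0], max=4
Drop 3: O rot1 at col 1 lands with bottom-row=4; cleared 0 line(s) (total 0); column heights now [4 6 6 0 0], max=6

Answer: .....
.....
.##..
.##..
##...
###..
.##..
..#..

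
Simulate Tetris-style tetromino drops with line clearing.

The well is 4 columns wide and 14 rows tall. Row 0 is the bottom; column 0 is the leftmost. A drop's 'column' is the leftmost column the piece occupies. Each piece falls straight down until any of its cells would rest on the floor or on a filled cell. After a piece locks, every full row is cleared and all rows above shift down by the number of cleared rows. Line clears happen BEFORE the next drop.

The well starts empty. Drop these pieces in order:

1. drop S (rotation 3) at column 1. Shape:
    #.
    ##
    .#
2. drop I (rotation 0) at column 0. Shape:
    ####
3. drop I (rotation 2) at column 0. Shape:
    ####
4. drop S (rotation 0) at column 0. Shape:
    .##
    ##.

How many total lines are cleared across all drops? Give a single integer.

Answer: 2

Derivation:
Drop 1: S rot3 at col 1 lands with bottom-row=0; cleared 0 line(s) (total 0); column heights now [0 3 2 0], max=3
Drop 2: I rot0 at col 0 lands with bottom-row=3; cleared 1 line(s) (total 1); column heights now [0 3 2 0], max=3
Drop 3: I rot2 at col 0 lands with bottom-row=3; cleared 1 line(s) (total 2); column heights now [0 3 2 0], max=3
Drop 4: S rot0 at col 0 lands with bottom-row=3; cleared 0 line(s) (total 2); column heights now [4 5 5 0], max=5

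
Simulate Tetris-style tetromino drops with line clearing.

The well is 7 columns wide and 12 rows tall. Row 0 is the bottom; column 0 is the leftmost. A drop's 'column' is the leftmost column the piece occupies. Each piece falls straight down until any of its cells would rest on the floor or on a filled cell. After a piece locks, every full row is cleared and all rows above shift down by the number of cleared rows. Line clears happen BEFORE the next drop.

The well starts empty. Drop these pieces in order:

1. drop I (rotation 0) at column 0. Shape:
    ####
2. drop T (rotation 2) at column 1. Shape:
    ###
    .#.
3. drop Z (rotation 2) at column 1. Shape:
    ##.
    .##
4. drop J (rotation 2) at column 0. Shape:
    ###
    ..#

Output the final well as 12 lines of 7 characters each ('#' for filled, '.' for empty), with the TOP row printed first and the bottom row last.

Answer: .......
.......
.......
.......
.......
###....
..#....
.##....
..##...
.###...
..#....
####...

Derivation:
Drop 1: I rot0 at col 0 lands with bottom-row=0; cleared 0 line(s) (total 0); column heights now [1 1 1 1 0 0 0], max=1
Drop 2: T rot2 at col 1 lands with bottom-row=1; cleared 0 line(s) (total 0); column heights now [1 3 3 3 0 0 0], max=3
Drop 3: Z rot2 at col 1 lands with bottom-row=3; cleared 0 line(s) (total 0); column heights now [1 5 5 4 0 0 0], max=5
Drop 4: J rot2 at col 0 lands with bottom-row=5; cleared 0 line(s) (total 0); column heights now [7 7 7 4 0 0 0], max=7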